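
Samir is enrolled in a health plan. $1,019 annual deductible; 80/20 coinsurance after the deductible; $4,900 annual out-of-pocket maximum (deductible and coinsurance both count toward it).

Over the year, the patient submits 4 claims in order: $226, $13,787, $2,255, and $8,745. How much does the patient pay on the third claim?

$451

Claim 1 — $226: entire amount goes to the deductible. Cost to patient: $226. OOP to date $226.
Claim 2 — $13,787: deductible takes $793, $12,994 remains; 20% of $12,994 = $2,598.80. Patient pays $3,391.80; OOP now $3,617.80.
Claim 3 — $2,255: deductible already satisfied, so patient's share is 20% × $2,255 = $451. Cost to patient: $451. OOP to date $4,068.80.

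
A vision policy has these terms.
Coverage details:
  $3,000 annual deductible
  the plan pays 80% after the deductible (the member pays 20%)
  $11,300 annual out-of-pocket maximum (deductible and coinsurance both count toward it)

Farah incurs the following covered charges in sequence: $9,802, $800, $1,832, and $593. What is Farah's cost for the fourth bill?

Bill 1, $9,802: $3,000 to deductible, leaving $6,802; coinsurance $6,802 × 20% = $1,360.40. Cost to member: $4,360.40. OOP to date $4,360.40.
Bill 2, $800: deductible already satisfied, so member's share is 20% × $800 = $160. Member owes $160 (running OOP $4,520.40).
Bill 3, $1,832: 20% coinsurance on $1,832 = $366.40. Member pays $366.40; OOP now $4,886.80.
Bill 4, $593: 20% coinsurance on $593 = $118.60. Member owes $118.60 (running OOP $5,005.40).

$118.60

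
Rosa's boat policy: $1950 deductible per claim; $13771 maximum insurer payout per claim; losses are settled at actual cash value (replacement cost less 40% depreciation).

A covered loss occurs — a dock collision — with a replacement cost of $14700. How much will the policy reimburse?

At 40% depreciation, ACV = $14700 − $5880 = $8820.
Subtract the deductible: $8820 − $1950 = $6870.
That's under the $13771 cap, so the insurer reimburses the full $6870.

$6870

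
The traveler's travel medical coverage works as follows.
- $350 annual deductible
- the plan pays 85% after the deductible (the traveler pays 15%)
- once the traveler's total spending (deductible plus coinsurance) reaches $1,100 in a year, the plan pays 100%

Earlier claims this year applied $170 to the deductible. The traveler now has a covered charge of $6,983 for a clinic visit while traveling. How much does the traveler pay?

Deductible still to meet: $350 − $170 = $180.
That leaves $6,983 − $180 = $6,803 for coinsurance.
Traveler's 15% share of $6,803 is $1,020.45.
So the traveler owes $180 + $1,020.45 = $1,200.45 before any cap.
Adding $1,200.45 to the $170 already spent would give $1,370.45, which exceeds the $1,100 cap; the traveler pays just $1,100 − $170 = $930.

$930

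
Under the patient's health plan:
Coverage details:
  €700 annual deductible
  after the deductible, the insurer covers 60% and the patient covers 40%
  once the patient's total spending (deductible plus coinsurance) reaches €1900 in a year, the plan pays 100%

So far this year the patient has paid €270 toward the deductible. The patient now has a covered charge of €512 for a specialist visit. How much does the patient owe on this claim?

Remaining deductible: €700 − €270 = €430.
That leaves €512 − €430 = €82 for coinsurance.
Patient's 40% share of €82 is €32.80.
That puts the patient's cost at €430 + €32.80 = €462.80 before any cap.
Year-to-date out-of-pocket becomes €270 + €462.80 = €732.80, still under the €1900 maximum, so no cap applies.

€462.80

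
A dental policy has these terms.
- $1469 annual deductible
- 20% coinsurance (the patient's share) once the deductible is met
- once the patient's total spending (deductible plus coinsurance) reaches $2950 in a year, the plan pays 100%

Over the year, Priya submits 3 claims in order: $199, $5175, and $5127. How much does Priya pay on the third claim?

$700

Claim 1 ($199): entire amount goes to the deductible. Patient owes $199 (running OOP $199).
Claim 2 ($5175): $1270 finishes the deductible; $3905 goes to coinsurance; 20% of $3905 = $781. Patient owes $2051 (running OOP $2250).
Claim 3 ($5127): 20% coinsurance on $5127 = $1025.40. That would push OOP to $3275.40, over the $2950 cap, so patient pays $2950 − $2250 = $700.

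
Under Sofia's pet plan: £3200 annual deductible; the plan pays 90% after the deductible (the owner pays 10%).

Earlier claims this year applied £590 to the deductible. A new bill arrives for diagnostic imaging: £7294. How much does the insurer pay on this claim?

£4215.60

Remaining deductible: £3200 − £590 = £2610.
That leaves £7294 − £2610 = £4684 for coinsurance.
Owner's 10% share of £4684 is £468.40.
That puts the owner's cost at £2610 + £468.40 = £3078.40.
Insurer pays the balance: £7294 − £3078.40 = £4215.60.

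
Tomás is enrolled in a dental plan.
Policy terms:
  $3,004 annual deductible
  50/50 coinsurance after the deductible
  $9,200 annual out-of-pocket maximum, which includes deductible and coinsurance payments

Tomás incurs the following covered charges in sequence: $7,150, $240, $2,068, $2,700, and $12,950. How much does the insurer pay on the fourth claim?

Bill 1, $7,150: $3,004 to deductible, leaving $4,146; patient's 50% is $2,073. Cost to patient: $5,077. OOP to date $5,077. Plan pays $7,150 − $5,077 = $2,073.
Bill 2, $240: deductible already satisfied, so patient's share is 50% × $240 = $120. Patient owes $120 (running OOP $5,197). Insurer: $240 − $120 = $120.
Bill 3, $2,068: deductible already satisfied, so patient's share is 50% × $2,068 = $1,034. Patient owes $1,034 (running OOP $6,231). Insurer: $2,068 − $1,034 = $1,034.
Bill 4, $2,700: deductible met; 50% of $2,700 = $1,350. Cost to patient: $1,350. OOP to date $7,581. Insurer: $2,700 − $1,350 = $1,350.

$1,350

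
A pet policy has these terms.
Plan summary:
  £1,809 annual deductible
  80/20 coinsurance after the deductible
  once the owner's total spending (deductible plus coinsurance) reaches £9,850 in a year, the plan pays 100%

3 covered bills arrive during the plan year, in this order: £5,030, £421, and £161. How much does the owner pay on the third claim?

Claim 1 — £5,030: deductible takes £1,809, £3,221 remains; coinsurance £3,221 × 20% = £644.20. Owner pays £2,453.20; OOP now £2,453.20.
Claim 2 — £421: 20% coinsurance on £421 = £84.20. Owner owes £84.20 (running OOP £2,537.40).
Claim 3 — £161: deductible met; 20% of £161 = £32.20. Cost to owner: £32.20. OOP to date £2,569.60.

£32.20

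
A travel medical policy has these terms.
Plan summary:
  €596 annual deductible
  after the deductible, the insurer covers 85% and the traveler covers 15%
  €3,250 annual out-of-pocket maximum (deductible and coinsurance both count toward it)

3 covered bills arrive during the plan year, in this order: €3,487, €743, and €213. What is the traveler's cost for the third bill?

Bill 1, €3,487: €596 to deductible, leaving €2,891; traveler's 15% is €433.65. Cost to traveler: €1,029.65. OOP to date €1,029.65.
Bill 2, €743: 15% coinsurance on €743 = €111.45. Traveler pays €111.45; OOP now €1,141.10.
Bill 3, €213: deductible already satisfied, so traveler's share is 15% × €213 = €31.95. Traveler owes €31.95 (running OOP €1,173.05).

€31.95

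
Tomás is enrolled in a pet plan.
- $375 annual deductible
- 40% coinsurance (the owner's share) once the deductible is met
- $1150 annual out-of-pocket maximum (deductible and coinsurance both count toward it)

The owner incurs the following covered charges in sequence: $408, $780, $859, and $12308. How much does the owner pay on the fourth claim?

$106.20

#1 ($408): $375 to deductible, leaving $33; owner's 40% is $13.20. Owner owes $388.20 (running OOP $388.20).
#2 ($780): 40% coinsurance on $780 = $312. Owner owes $312 (running OOP $700.20).
#3 ($859): 40% coinsurance on $859 = $343.60. Cost to owner: $343.60. OOP to date $1043.80.
#4 ($12308): deductible already satisfied, so owner's share is 40% × $12308 = $4923.20. OOP would hit $5967 > $1150, so the cap limits the owner to $1150 − $1043.80 = $106.20.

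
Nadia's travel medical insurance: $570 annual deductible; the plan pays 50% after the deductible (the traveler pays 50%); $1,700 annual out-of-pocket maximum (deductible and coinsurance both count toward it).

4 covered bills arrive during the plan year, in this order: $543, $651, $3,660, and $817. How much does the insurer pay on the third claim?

Bill 1, $543: entire amount goes to the deductible. Cost to traveler: $543. OOP to date $543. Plan pays $543 − $543 = $0.
Bill 2, $651: deductible takes $27, $624 remains; 50% of $624 = $312. Cost to traveler: $339. OOP to date $882. Insurer: $651 − $339 = $312.
Bill 3, $3,660: deductible already satisfied, so traveler's share is 50% × $3,660 = $1,830. Adding that to $882 gives $2,712, past the $1,700 cap; traveler pays only $1,700 − $882 = $818. Insurer: $3,660 − $818 = $2,842.

$2,842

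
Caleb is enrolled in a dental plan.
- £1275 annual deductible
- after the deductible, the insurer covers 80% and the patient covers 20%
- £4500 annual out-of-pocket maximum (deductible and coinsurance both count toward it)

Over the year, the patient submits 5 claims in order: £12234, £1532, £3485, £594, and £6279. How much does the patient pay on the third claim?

£697

Claim 1 — £12234: £1275 finishes the deductible; £10959 goes to coinsurance; coinsurance £10959 × 20% = £2191.80. Patient owes £3466.80 (running OOP £3466.80).
Claim 2 — £1532: 20% coinsurance on £1532 = £306.40. Patient owes £306.40 (running OOP £3773.20).
Claim 3 — £3485: deductible met; 20% of £3485 = £697. Patient pays £697; OOP now £4470.20.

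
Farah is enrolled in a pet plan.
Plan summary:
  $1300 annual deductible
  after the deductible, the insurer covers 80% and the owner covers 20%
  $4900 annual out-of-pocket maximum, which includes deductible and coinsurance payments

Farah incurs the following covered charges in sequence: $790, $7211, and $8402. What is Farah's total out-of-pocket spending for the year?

Claim 1 — $790: entire amount goes to the deductible. Cost to owner: $790. OOP to date $790.
Claim 2 — $7211: deductible takes $510, $6701 remains; 20% of $6701 = $1340.20. Cost to owner: $1850.20. OOP to date $2640.20.
Claim 3 — $8402: deductible already satisfied, so owner's share is 20% × $8402 = $1680.40. Cost to owner: $1680.40. OOP to date $4320.60.
Total paid by the owner: $790 + $1850.20 + $1680.40 = $4320.60.

$4320.60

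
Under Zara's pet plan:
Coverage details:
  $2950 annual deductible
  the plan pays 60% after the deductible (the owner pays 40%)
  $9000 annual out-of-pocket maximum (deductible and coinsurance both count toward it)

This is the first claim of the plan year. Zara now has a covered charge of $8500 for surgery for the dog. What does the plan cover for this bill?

$3330

Nothing has been paid toward the $2950 deductible, so the first $2950 of this charge is applied there.
That leaves $8500 − $2950 = $5550 for coinsurance.
Owner's 40% share of $5550 is $2220.
That puts the owner's cost at $2950 + $2220 = $5170 before any cap.
Year-to-date out-of-pocket becomes $0 + $5170 = $5170, still under the $9000 maximum, so no cap applies.
The insurer covers the remainder: $8500 − $5170 = $3330.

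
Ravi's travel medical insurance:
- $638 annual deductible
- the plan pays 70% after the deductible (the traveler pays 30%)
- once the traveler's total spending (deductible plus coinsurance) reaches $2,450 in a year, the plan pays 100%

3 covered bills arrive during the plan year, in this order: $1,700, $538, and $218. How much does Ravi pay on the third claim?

Bill 1, $1,700: $638 finishes the deductible; $1,062 goes to coinsurance; coinsurance $1,062 × 30% = $318.60. Cost to traveler: $956.60. OOP to date $956.60.
Bill 2, $538: deductible already satisfied, so traveler's share is 30% × $538 = $161.40. Cost to traveler: $161.40. OOP to date $1,118.
Bill 3, $218: deductible met; 30% of $218 = $65.40. Traveler owes $65.40 (running OOP $1,183.40).

$65.40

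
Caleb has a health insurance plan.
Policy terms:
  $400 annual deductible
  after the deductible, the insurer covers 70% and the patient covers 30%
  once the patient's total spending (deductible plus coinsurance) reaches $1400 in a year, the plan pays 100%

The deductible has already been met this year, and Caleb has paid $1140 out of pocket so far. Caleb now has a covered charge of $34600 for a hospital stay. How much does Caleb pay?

The deductible is already satisfied, so the full bill goes to coinsurance.
Coinsurance: $34600 × 30% = $10380.
Year-to-date out-of-pocket would reach $1140 + $10380 = $11520, above the $1400 maximum, so the patient pays only $1400 − $1140 = $260.

$260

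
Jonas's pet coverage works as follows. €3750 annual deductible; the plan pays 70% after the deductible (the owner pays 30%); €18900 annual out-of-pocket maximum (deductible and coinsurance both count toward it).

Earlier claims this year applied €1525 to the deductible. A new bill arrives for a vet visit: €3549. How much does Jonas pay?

€1525 of the €3750 deductible is already met, leaving €2225.
The remaining €1324 (= €3549 − €2225) moves to coinsurance.
Owner's 30% share of €1324 is €397.20.
Owner responsibility before any cap: €2225 + €397.20 = €2622.20.
Year-to-date out-of-pocket becomes €1525 + €2622.20 = €4147.20, still under the €18900 maximum, so no cap applies.

€2622.20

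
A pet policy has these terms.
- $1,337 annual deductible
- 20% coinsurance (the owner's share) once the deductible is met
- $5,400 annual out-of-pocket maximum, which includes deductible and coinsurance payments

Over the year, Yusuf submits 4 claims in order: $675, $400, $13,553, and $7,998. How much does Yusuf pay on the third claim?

Claim 1 ($675): all of it applies to the deductible. Owner pays $675; OOP now $675.
Claim 2 ($400): entire amount goes to the deductible. Cost to owner: $400. OOP to date $1,075.
Claim 3 ($13,553): $262 finishes the deductible; $13,291 goes to coinsurance; owner's 20% is $2,658.20. Cost to owner: $2,920.20. OOP to date $3,995.20.

$2,920.20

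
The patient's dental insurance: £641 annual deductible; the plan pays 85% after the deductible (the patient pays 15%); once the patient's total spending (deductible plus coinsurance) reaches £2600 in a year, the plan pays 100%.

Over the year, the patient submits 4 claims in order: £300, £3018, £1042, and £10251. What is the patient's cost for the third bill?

£156.30

Claim 1 — £300: all of it applies to the deductible. Cost to patient: £300. OOP to date £300.
Claim 2 — £3018: £341 finishes the deductible; £2677 goes to coinsurance; 15% of £2677 = £401.55. Patient owes £742.55 (running OOP £1042.55).
Claim 3 — £1042: 15% coinsurance on £1042 = £156.30. Patient owes £156.30 (running OOP £1198.85).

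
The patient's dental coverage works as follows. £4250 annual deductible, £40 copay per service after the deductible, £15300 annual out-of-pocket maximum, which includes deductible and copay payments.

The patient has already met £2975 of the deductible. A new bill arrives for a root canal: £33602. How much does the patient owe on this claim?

£1315

Remaining deductible: £4250 − £2975 = £1275.
The remaining £32327 (= £33602 − £1275) moves to the copay.
Copay on this service: £40.
That puts the patient's cost at £1275 + £40 = £1315 before any cap.
Total out-of-pocket so far would be £2975 + £1315 = £4290, below the £15300 cap — no reduction.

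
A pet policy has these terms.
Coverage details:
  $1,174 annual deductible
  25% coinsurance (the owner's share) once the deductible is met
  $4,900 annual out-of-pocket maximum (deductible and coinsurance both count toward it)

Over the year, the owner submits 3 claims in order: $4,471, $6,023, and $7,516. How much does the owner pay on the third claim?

Bill 1, $4,471: $1,174 to deductible, leaving $3,297; coinsurance $3,297 × 25% = $824.25. Owner pays $1,998.25; OOP now $1,998.25.
Bill 2, $6,023: deductible met; 25% of $6,023 = $1,505.75. Owner owes $1,505.75 (running OOP $3,504).
Bill 3, $7,516: 25% coinsurance on $7,516 = $1,879. OOP would hit $5,383 > $4,900, so the cap limits the owner to $4,900 − $3,504 = $1,396.

$1,396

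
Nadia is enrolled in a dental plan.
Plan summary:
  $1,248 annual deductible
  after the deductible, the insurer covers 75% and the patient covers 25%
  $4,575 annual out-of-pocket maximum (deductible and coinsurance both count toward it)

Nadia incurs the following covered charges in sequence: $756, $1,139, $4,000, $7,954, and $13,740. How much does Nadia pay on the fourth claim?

#1 ($756): fully absorbed by the deductible. Patient pays $756; OOP now $756.
#2 ($1,139): $492 finishes the deductible; $647 goes to coinsurance; patient's 25% is $161.75. Patient pays $653.75; OOP now $1,409.75.
#3 ($4,000): deductible met; 25% of $4,000 = $1,000. Patient owes $1,000 (running OOP $2,409.75).
#4 ($7,954): deductible already satisfied, so patient's share is 25% × $7,954 = $1,988.50. Cost to patient: $1,988.50. OOP to date $4,398.25.

$1,988.50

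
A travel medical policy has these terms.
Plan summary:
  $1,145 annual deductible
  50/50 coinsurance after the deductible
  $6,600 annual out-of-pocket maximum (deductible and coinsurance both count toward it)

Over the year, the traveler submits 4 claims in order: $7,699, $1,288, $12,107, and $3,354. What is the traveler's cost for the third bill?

Claim 1 ($7,699): deductible takes $1,145, $6,554 remains; traveler's 50% is $3,277. Cost to traveler: $4,422. OOP to date $4,422.
Claim 2 ($1,288): 50% coinsurance on $1,288 = $644. Traveler owes $644 (running OOP $5,066).
Claim 3 ($12,107): deductible met; 50% of $12,107 = $6,053.50. OOP would hit $11,119.50 > $6,600, so the cap limits the traveler to $6,600 − $5,066 = $1,534.

$1,534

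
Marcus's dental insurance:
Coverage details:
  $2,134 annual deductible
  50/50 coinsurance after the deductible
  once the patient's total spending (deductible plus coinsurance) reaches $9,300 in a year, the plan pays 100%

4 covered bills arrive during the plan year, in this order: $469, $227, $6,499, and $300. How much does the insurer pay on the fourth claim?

Claim 1 — $469: all of it applies to the deductible. Cost to patient: $469. OOP to date $469. Insurer: $469 − $469 = $0.
Claim 2 — $227: entire amount goes to the deductible. Cost to patient: $227. OOP to date $696. Plan pays $227 − $227 = $0.
Claim 3 — $6,499: deductible takes $1,438, $5,061 remains; 50% of $5,061 = $2,530.50. Patient owes $3,968.50 (running OOP $4,664.50). Plan pays $6,499 − $3,968.50 = $2,530.50.
Claim 4 — $300: deductible already satisfied, so patient's share is 50% × $300 = $150. Cost to patient: $150. OOP to date $4,814.50. Plan pays $300 − $150 = $150.

$150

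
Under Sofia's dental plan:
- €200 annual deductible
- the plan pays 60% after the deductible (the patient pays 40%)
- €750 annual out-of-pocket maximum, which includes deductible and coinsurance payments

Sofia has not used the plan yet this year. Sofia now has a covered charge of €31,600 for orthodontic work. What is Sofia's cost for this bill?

Nothing has been paid toward the €200 deductible, so the first €200 of this charge is applied there.
After the €200 deductible portion, €31,600 − €200 = €31,400 is subject to coinsurance.
Coinsurance: €31,400 × 40% = €12,560.
That puts the patient's cost at €200 + €12,560 = €12,760 before any cap.
Year-to-date out-of-pocket would reach €0 + €12,760 = €12,760, above the €750 maximum, so the patient pays only €750 − €0 = €750.

€750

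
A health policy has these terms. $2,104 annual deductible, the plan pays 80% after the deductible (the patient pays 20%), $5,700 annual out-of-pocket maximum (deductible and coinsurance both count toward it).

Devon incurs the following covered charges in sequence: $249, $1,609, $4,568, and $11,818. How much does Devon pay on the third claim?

$1,110.40

Claim 1 ($249): fully absorbed by the deductible. Patient owes $249 (running OOP $249).
Claim 2 ($1,609): all of it applies to the deductible. Patient owes $1,609 (running OOP $1,858).
Claim 3 ($4,568): $246 to deductible, leaving $4,322; coinsurance $4,322 × 20% = $864.40. Patient owes $1,110.40 (running OOP $2,968.40).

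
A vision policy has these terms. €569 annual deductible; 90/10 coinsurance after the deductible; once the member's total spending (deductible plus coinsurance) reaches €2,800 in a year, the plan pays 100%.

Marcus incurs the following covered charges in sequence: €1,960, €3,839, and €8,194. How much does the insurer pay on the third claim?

Claim 1 (€1,960): €569 finishes the deductible; €1,391 goes to coinsurance; member's 10% is €139.10. Cost to member: €708.10. OOP to date €708.10. Insurer: €1,960 − €708.10 = €1,251.90.
Claim 2 (€3,839): 10% coinsurance on €3,839 = €383.90. Member owes €383.90 (running OOP €1,092). Insurer: €3,839 − €383.90 = €3,455.10.
Claim 3 (€8,194): deductible already satisfied, so member's share is 10% × €8,194 = €819.40. Member owes €819.40 (running OOP €1,911.40). Insurer: €8,194 − €819.40 = €7,374.60.

€7,374.60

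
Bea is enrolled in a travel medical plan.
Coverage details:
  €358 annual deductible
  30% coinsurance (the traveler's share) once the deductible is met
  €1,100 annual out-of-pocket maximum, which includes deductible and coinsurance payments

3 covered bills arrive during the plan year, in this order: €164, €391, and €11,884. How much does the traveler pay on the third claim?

Claim 1 — €164: fully absorbed by the deductible. Traveler pays €164; OOP now €164.
Claim 2 — €391: €194 finishes the deductible; €197 goes to coinsurance; traveler's 30% is €59.10. Traveler pays €253.10; OOP now €417.10.
Claim 3 — €11,884: 30% coinsurance on €11,884 = €3,565.20. That would push OOP to €3,982.30, over the €1,100 cap, so traveler pays €1,100 − €417.10 = €682.90.

€682.90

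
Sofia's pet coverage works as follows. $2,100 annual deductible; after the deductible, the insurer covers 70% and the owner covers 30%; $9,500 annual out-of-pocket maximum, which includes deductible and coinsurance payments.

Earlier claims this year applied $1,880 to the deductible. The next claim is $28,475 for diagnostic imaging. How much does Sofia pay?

$1,880 of the $2,100 deductible is already met, leaving $220.
After the $220 deductible portion, $28,475 − $220 = $28,255 is subject to coinsurance.
Coinsurance: $28,255 × 30% = $8,476.50.
That puts the owner's cost at $220 + $8,476.50 = $8,696.50 before any cap.
Adding $8,696.50 to the $1,880 already spent would give $10,576.50, which exceeds the $9,500 cap; the owner pays just $9,500 − $1,880 = $7,620.

$7,620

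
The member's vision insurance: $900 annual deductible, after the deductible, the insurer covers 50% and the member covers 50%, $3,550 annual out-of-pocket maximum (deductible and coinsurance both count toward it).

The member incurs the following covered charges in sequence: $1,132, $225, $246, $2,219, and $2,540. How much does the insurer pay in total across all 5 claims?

$2,812

Claim 1 ($1,132): deductible takes $900, $232 remains; member's 50% is $116. Member pays $1,016; OOP now $1,016. Plan pays $1,132 − $1,016 = $116.
Claim 2 ($225): deductible met; 50% of $225 = $112.50. Cost to member: $112.50. OOP to date $1,128.50. Insurer: $225 − $112.50 = $112.50.
Claim 3 ($246): deductible already satisfied, so member's share is 50% × $246 = $123. Member pays $123; OOP now $1,251.50. Plan pays $246 − $123 = $123.
Claim 4 ($2,219): deductible met; 50% of $2,219 = $1,109.50. Member owes $1,109.50 (running OOP $2,361). Plan pays $2,219 − $1,109.50 = $1,109.50.
Claim 5 ($2,540): 50% coinsurance on $2,540 = $1,270. That would push OOP to $3,631, over the $3,550 cap, so member pays $3,550 − $2,361 = $1,189. Insurer: $2,540 − $1,189 = $1,351.
Insurer total: $116 + $112.50 + $123 + $1,109.50 + $1,351 = $2,812.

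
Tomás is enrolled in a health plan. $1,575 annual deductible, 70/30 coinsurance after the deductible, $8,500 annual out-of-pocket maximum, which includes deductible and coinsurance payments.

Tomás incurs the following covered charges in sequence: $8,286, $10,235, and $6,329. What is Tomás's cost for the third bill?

Claim 1 — $8,286: $1,575 to deductible, leaving $6,711; 30% of $6,711 = $2,013.30. Patient owes $3,588.30 (running OOP $3,588.30).
Claim 2 — $10,235: deductible already satisfied, so patient's share is 30% × $10,235 = $3,070.50. Patient owes $3,070.50 (running OOP $6,658.80).
Claim 3 — $6,329: deductible already satisfied, so patient's share is 30% × $6,329 = $1,898.70. That would push OOP to $8,557.50, over the $8,500 cap, so patient pays $8,500 − $6,658.80 = $1,841.20.

$1,841.20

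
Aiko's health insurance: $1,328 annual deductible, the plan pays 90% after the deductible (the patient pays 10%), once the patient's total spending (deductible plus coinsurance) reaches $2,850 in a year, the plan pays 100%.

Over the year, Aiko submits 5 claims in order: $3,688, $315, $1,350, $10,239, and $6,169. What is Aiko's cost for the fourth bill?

$1,023.90

#1 ($3,688): $1,328 to deductible, leaving $2,360; patient's 10% is $236. Patient owes $1,564 (running OOP $1,564).
#2 ($315): deductible met; 10% of $315 = $31.50. Patient pays $31.50; OOP now $1,595.50.
#3 ($1,350): deductible met; 10% of $1,350 = $135. Patient pays $135; OOP now $1,730.50.
#4 ($10,239): deductible already satisfied, so patient's share is 10% × $10,239 = $1,023.90. Patient owes $1,023.90 (running OOP $2,754.40).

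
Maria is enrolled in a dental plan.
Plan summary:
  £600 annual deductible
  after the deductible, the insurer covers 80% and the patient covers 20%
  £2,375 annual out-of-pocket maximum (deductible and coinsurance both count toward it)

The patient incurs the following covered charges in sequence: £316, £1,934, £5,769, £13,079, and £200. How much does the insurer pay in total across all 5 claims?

Bill 1, £316: fully absorbed by the deductible. Patient owes £316 (running OOP £316). Plan pays £316 − £316 = £0.
Bill 2, £1,934: deductible takes £284, £1,650 remains; patient's 20% is £330. Patient owes £614 (running OOP £930). Insurer: £1,934 − £614 = £1,320.
Bill 3, £5,769: deductible already satisfied, so patient's share is 20% × £5,769 = £1,153.80. Cost to patient: £1,153.80. OOP to date £2,083.80. Insurer: £5,769 − £1,153.80 = £4,615.20.
Bill 4, £13,079: deductible already satisfied, so patient's share is 20% × £13,079 = £2,615.80. Adding that to £2,083.80 gives £4,699.60, past the £2,375 cap; patient pays only £2,375 − £2,083.80 = £291.20. Insurer: £13,079 − £291.20 = £12,787.80.
Bill 5, £200: deductible already satisfied, so patient's share is 20% × £200 = £40. That would push OOP to £2,415, over the £2,375 cap, so patient pays £2,375 − £2,375 = £0. Plan pays £200 − £0 = £200.
Insurer total = bills − patient's total = £21,298 − £2,375 = £18,923.

£18,923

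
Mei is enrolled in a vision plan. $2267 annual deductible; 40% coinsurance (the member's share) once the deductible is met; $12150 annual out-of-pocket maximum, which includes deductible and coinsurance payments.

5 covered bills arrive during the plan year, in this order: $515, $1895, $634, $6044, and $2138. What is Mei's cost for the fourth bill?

Claim 1 ($515): entire amount goes to the deductible. Member owes $515 (running OOP $515).
Claim 2 ($1895): $1752 to deductible, leaving $143; member's 40% is $57.20. Cost to member: $1809.20. OOP to date $2324.20.
Claim 3 ($634): deductible met; 40% of $634 = $253.60. Member owes $253.60 (running OOP $2577.80).
Claim 4 ($6044): 40% coinsurance on $6044 = $2417.60. Cost to member: $2417.60. OOP to date $4995.40.

$2417.60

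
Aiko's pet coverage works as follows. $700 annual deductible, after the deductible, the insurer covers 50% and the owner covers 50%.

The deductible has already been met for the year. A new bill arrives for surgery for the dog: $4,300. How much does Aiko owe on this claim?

With the deductible met, the entire $4,300 is subject to coinsurance.
50% of $4,300 = $2,150 falls to the owner.

$2,150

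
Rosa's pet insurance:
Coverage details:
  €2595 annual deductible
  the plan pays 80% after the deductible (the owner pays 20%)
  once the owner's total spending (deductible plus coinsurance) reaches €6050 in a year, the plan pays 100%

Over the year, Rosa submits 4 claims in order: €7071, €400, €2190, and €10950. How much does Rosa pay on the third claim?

Claim 1 (€7071): deductible takes €2595, €4476 remains; 20% of €4476 = €895.20. Owner owes €3490.20 (running OOP €3490.20).
Claim 2 (€400): deductible already satisfied, so owner's share is 20% × €400 = €80. Owner owes €80 (running OOP €3570.20).
Claim 3 (€2190): 20% coinsurance on €2190 = €438. Owner owes €438 (running OOP €4008.20).

€438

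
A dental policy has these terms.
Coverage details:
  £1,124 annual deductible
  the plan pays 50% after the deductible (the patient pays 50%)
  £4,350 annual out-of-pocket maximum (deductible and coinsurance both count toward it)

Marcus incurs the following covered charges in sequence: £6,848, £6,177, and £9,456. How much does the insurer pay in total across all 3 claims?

Claim 1 — £6,848: £1,124 finishes the deductible; £5,724 goes to coinsurance; coinsurance £5,724 × 50% = £2,862. Patient owes £3,986 (running OOP £3,986). Insurer: £6,848 − £3,986 = £2,862.
Claim 2 — £6,177: deductible already satisfied, so patient's share is 50% × £6,177 = £3,088.50. Adding that to £3,986 gives £7,074.50, past the £4,350 cap; patient pays only £4,350 − £3,986 = £364. Plan pays £6,177 − £364 = £5,813.
Claim 3 — £9,456: 50% coinsurance on £9,456 = £4,728. Adding that to £4,350 gives £9,078, past the £4,350 cap; patient pays only £4,350 − £4,350 = £0. Plan pays £9,456 − £0 = £9,456.
Insurer total = bills − patient's total = £22,481 − £4,350 = £18,131.

£18,131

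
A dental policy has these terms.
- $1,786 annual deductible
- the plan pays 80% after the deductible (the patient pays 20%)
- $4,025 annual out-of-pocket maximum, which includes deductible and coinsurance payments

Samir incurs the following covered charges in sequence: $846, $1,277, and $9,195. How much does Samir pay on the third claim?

Claim 1 — $846: entire amount goes to the deductible. Cost to patient: $846. OOP to date $846.
Claim 2 — $1,277: $940 finishes the deductible; $337 goes to coinsurance; patient's 20% is $67.40. Patient owes $1,007.40 (running OOP $1,853.40).
Claim 3 — $9,195: deductible met; 20% of $9,195 = $1,839. Patient owes $1,839 (running OOP $3,692.40).

$1,839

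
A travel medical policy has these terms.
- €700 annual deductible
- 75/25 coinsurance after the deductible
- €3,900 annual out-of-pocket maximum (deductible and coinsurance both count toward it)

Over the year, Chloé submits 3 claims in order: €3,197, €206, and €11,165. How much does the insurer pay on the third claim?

#1 (€3,197): €700 to deductible, leaving €2,497; coinsurance €2,497 × 25% = €624.25. Traveler owes €1,324.25 (running OOP €1,324.25). Insurer: €3,197 − €1,324.25 = €1,872.75.
#2 (€206): deductible already satisfied, so traveler's share is 25% × €206 = €51.50. Traveler owes €51.50 (running OOP €1,375.75). Insurer: €206 − €51.50 = €154.50.
#3 (€11,165): 25% coinsurance on €11,165 = €2,791.25. OOP would hit €4,167 > €3,900, so the cap limits the traveler to €3,900 − €1,375.75 = €2,524.25. Insurer: €11,165 − €2,524.25 = €8,640.75.

€8,640.75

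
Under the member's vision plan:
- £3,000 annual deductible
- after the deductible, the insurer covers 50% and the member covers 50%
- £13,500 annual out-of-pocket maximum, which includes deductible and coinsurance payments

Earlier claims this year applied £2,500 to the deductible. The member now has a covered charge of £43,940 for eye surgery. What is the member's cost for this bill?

£11,000

£2,500 of the £3,000 deductible is already met, leaving £500.
The remaining £43,440 (= £43,940 − £500) moves to coinsurance.
Member's 50% share of £43,440 is £21,720.
That puts the member's cost at £500 + £21,720 = £22,220 before any cap.
That would bring total out-of-pocket to £24,720, past the £13,500 cap. The member is capped at £13,500 − £2,500 = £11,000 on this claim.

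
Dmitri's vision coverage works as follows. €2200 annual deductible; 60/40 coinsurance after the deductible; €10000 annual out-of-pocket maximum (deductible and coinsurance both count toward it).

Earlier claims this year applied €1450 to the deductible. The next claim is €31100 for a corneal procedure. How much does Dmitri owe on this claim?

€1450 of the €2200 deductible is already met, leaving €750.
That leaves €31100 − €750 = €30350 for coinsurance.
40% of €30350 = €12140 falls to the member.
So the member owes €750 + €12140 = €12890 before any cap.
That would bring total out-of-pocket to €14340, past the €10000 cap. The member is capped at €10000 − €1450 = €8550 on this claim.

€8550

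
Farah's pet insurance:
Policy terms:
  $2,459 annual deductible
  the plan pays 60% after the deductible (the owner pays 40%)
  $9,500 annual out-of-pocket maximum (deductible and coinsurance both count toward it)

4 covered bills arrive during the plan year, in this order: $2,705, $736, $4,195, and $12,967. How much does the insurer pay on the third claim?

Bill 1, $2,705: $2,459 to deductible, leaving $246; owner's 40% is $98.40. Cost to owner: $2,557.40. OOP to date $2,557.40. Plan pays $2,705 − $2,557.40 = $147.60.
Bill 2, $736: deductible already satisfied, so owner's share is 40% × $736 = $294.40. Owner pays $294.40; OOP now $2,851.80. Insurer: $736 − $294.40 = $441.60.
Bill 3, $4,195: 40% coinsurance on $4,195 = $1,678. Owner pays $1,678; OOP now $4,529.80. Insurer: $4,195 − $1,678 = $2,517.

$2,517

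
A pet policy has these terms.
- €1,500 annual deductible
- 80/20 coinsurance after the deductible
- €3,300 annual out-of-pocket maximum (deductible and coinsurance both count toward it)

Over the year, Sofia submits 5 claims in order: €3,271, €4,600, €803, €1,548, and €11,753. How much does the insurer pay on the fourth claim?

€1,238.40

Bill 1, €3,271: €1,500 to deductible, leaving €1,771; 20% of €1,771 = €354.20. Cost to owner: €1,854.20. OOP to date €1,854.20. Insurer: €3,271 − €1,854.20 = €1,416.80.
Bill 2, €4,600: deductible already satisfied, so owner's share is 20% × €4,600 = €920. Owner owes €920 (running OOP €2,774.20). Plan pays €4,600 − €920 = €3,680.
Bill 3, €803: deductible met; 20% of €803 = €160.60. Owner owes €160.60 (running OOP €2,934.80). Insurer: €803 − €160.60 = €642.40.
Bill 4, €1,548: deductible met; 20% of €1,548 = €309.60. Owner owes €309.60 (running OOP €3,244.40). Insurer: €1,548 − €309.60 = €1,238.40.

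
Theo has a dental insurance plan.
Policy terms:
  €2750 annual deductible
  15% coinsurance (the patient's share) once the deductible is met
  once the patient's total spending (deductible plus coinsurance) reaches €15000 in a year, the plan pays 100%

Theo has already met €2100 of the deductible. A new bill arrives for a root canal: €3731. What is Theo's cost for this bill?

Deductible still to meet: €2750 − €2100 = €650.
After the €650 deductible portion, €3731 − €650 = €3081 is subject to coinsurance.
15% of €3081 = €462.15 falls to the patient.
Patient responsibility before any cap: €650 + €462.15 = €1112.15.
Year-to-date out-of-pocket becomes €2100 + €1112.15 = €3212.15, still under the €15000 maximum, so no cap applies.

€1112.15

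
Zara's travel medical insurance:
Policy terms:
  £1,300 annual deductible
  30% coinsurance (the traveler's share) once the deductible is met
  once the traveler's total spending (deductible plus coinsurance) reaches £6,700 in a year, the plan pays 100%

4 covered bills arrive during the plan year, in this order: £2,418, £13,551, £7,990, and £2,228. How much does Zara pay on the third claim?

#1 (£2,418): £1,300 finishes the deductible; £1,118 goes to coinsurance; coinsurance £1,118 × 30% = £335.40. Cost to traveler: £1,635.40. OOP to date £1,635.40.
#2 (£13,551): 30% coinsurance on £13,551 = £4,065.30. Cost to traveler: £4,065.30. OOP to date £5,700.70.
#3 (£7,990): 30% coinsurance on £7,990 = £2,397. Adding that to £5,700.70 gives £8,097.70, past the £6,700 cap; traveler pays only £6,700 − £5,700.70 = £999.30.

£999.30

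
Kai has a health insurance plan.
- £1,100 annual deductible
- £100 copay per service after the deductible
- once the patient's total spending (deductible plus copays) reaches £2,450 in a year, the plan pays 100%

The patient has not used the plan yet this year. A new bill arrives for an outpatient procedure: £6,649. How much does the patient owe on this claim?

Deductible not yet touched, so the first £1,100 of the bill goes to the deductible.
After the £1,100 deductible portion, £6,649 − £1,100 = £5,549 is subject to the copay.
Copay on this service: £100.
So the patient owes £1,100 + £100 = £1,200 before any cap.
Year-to-date out-of-pocket becomes £0 + £1,200 = £1,200, still under the £2,450 maximum, so no cap applies.

£1,200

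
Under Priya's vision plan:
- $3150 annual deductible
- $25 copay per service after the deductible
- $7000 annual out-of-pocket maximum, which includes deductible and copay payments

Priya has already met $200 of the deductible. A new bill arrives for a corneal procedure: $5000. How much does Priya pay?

$2975

$200 of the $3150 deductible is already met, leaving $2950.
After the $2950 deductible portion, $5000 − $2950 = $2050 is subject to the copay.
Copay on this service: $25.
So the member owes $2950 + $25 = $2975 before any cap.
Year-to-date out-of-pocket becomes $200 + $2975 = $3175, still under the $7000 maximum, so no cap applies.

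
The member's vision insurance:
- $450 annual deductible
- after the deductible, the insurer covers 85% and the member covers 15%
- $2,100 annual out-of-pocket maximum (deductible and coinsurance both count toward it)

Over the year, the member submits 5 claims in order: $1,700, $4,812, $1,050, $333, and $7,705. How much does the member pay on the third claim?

$157.50

Bill 1, $1,700: $450 to deductible, leaving $1,250; coinsurance $1,250 × 15% = $187.50. Cost to member: $637.50. OOP to date $637.50.
Bill 2, $4,812: deductible met; 15% of $4,812 = $721.80. Member pays $721.80; OOP now $1,359.30.
Bill 3, $1,050: deductible met; 15% of $1,050 = $157.50. Member pays $157.50; OOP now $1,516.80.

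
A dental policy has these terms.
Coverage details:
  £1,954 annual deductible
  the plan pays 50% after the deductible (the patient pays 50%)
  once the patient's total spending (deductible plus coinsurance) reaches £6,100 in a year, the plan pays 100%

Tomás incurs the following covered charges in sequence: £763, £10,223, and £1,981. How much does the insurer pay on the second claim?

£4,886

Claim 1 (£763): entire amount goes to the deductible. Patient owes £763 (running OOP £763). Plan pays £763 − £763 = £0.
Claim 2 (£10,223): £1,191 finishes the deductible; £9,032 goes to coinsurance; patient's 50% is £4,516. Claim cost before the cap: £1,191 + £4,516 = £5,707. That would push OOP to £6,470, over the £6,100 cap, so patient pays £6,100 − £763 = £5,337. Insurer: £10,223 − £5,337 = £4,886.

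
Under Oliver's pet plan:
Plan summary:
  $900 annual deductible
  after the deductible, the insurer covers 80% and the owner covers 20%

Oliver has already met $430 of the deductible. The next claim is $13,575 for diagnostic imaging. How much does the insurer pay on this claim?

Remaining deductible: $900 − $430 = $470.
That leaves $13,575 − $470 = $13,105 for coinsurance.
Coinsurance: $13,105 × 20% = $2,621.
Owner responsibility: $470 + $2,621 = $3,091.
Insurer pays the balance: $13,575 − $3,091 = $10,484.

$10,484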